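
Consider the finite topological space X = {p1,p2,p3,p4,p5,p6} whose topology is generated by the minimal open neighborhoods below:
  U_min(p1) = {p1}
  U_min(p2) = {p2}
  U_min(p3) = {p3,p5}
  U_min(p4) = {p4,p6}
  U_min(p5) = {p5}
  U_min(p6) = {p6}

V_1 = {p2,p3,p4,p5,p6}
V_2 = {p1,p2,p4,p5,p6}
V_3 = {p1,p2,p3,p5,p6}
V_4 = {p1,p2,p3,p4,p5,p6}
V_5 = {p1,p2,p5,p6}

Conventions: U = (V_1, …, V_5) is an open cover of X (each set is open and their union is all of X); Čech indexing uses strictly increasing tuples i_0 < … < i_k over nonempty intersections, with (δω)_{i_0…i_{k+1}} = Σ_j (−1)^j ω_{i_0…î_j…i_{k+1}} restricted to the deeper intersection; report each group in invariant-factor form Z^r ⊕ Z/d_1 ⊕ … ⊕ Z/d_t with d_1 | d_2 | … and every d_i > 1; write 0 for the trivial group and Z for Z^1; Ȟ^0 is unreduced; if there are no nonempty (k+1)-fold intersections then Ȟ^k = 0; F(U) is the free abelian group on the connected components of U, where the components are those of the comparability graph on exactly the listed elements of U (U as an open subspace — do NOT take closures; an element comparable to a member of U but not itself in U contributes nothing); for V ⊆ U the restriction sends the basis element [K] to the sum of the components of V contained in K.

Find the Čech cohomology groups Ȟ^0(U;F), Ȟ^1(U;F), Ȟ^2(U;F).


nerve simplices:
  V12={p2,p4,p5,p6} V13={p2,p3,p5,p6} V14={p2,p3,p4,p5,p6} V15={p2,p5,p6} V23={p1,p2,p5,p6} V24={p1,p2,p4,p5,p6} V25={p1,p2,p5,p6} V34={p1,p2,p3,p5,p6} V35={p1,p2,p5,p6} V45={p1,p2,p5,p6}
  V123={p2,p5,p6} V124={p2,p4,p5,p6} V125={p2,p5,p6} V134={p2,p3,p5,p6} V135={p2,p5,p6} V145={p2,p5,p6} V234={p1,p2,p5,p6} V235={p1,p2,p5,p6} V245={p1,p2,p5,p6} V345={p1,p2,p5,p6}
  V1234={p2,p5,p6} V1235={p2,p5,p6} V1245={p2,p5,p6} V1345={p2,p5,p6} V2345={p1,p2,p5,p6}
  V12345={p2,p5,p6}
components per intersection:
  V1: {p2} {p3,p5} {p4,p6}
  V2: {p1} {p2} {p4,p6} {p5}
  V3: {p1} {p2} {p3,p5} {p6}
  V4: {p1} {p2} {p3,p5} {p4,p6}
  V5: {p1} {p2} {p5} {p6}
  V12: {p2} {p4,p6} {p5}
  V13: {p2} {p3,p5} {p6}
  V14: {p2} {p3,p5} {p4,p6}
  V15: {p2} {p5} {p6}
  V23: {p1} {p2} {p5} {p6}
  V24: {p1} {p2} {p4,p6} {p5}
  V25: {p1} {p2} {p5} {p6}
  V34: {p1} {p2} {p3,p5} {p6}
  V35: {p1} {p2} {p5} {p6}
  V45: {p1} {p2} {p5} {p6}
  V123: {p2} {p5} {p6}
  V124: {p2} {p4,p6} {p5}
  V125: {p2} {p5} {p6}
  V134: {p2} {p3,p5} {p6}
  V135: {p2} {p5} {p6}
  V145: {p2} {p5} {p6}
  V234: {p1} {p2} {p5} {p6}
  V235: {p1} {p2} {p5} {p6}
  V245: {p1} {p2} {p5} {p6}
  V345: {p1} {p2} {p5} {p6}
  V1234: {p2} {p5} {p6}
  V1235: {p2} {p5} {p6}
  V1245: {p2} {p5} {p6}
  V1345: {p2} {p5} {p6}
  V2345: {p1} {p2} {p5} {p6}
  V12345: {p2} {p5} {p6}
C dims 19,36,34,16; δ0: rk 15, SNF 1^15; δ1: rk 21, SNF 1^21; δ2: rk 13, SNF 1^13
degree 0: 19−15−0 = 4 → Ȟ^0 ≅ Z^4
degree 1: 36−21−15 = 0 → Ȟ^1 ≅ 0
degree 2: 34−13−21 = 0 → Ȟ^2 ≅ 0

Ȟ^0(U;F) ≅ Z^4; Ȟ^1(U;F) ≅ 0; Ȟ^2(U;F) ≅ 0


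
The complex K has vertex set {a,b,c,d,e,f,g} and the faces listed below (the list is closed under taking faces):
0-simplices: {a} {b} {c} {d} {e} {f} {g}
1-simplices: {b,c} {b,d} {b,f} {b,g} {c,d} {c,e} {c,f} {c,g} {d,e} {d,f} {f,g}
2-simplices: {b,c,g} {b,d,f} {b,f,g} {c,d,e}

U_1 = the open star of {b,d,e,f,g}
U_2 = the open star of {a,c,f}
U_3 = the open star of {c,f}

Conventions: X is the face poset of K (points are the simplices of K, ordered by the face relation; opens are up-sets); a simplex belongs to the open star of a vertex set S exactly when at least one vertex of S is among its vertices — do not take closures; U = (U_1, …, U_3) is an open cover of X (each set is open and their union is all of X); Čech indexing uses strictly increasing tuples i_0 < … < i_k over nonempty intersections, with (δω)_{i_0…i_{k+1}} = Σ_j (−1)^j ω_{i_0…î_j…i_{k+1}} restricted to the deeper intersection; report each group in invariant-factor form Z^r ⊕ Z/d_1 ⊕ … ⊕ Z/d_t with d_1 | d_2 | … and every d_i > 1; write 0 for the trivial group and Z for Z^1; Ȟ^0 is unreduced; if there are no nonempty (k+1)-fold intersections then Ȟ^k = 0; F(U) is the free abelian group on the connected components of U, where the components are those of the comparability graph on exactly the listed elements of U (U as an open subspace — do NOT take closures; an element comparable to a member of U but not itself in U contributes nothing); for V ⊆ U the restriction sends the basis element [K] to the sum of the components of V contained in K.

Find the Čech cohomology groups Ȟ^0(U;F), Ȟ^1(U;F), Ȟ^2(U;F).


Ȟ^0 ≅ Z^2, Ȟ^1 ≅ Z^2, Ȟ^2 ≅ 0

nonempty intersections:
  U1={{b},{d},{e},{f},{g},{b,c},{b,d},{b,f},{b,g},{c,d},{c,e},{c,f},{c,g},{d,e},{d,f},{f,g},{b,c,g},{b,d,f},{b,f,g},{c,d,e}} U2={{a},{c},{f},{b,c},{b,f},{c,d},{c,e},{c,f},{c,g},{d,f},{f,g},{b,c,g},{b,d,f},{b,f,g},{c,d,e}} U3={{c},{f},{b,c},{b,f},{c,d},{c,e},{c,f},{c,g},{d,f},{f,g},{b,c,g},{b,d,f},{b,f,g},{c,d,e}}
  U12={{f},{b,c},{b,f},{c,d},{c,e},{c,f},{c,g},{d,f},{f,g},{b,c,g},{b,d,f},{b,f,g},{c,d,e}} U13={{f},{b,c},{b,f},{c,d},{c,e},{c,f},{c,g},{d,f},{f,g},{b,c,g},{b,d,f},{b,f,g},{c,d,e}} U23={{c},{f},{b,c},{b,f},{c,d},{c,e},{c,f},{c,g},{d,f},{f,g},{b,c,g},{b,d,f},{b,f,g},{c,d,e}}
  U123={{f},{b,c},{b,f},{c,d},{c,e},{c,f},{c,g},{d,f},{f,g},{b,c,g},{b,d,f},{b,f,g},{c,d,e}}
components per intersection:
  U1: {{b},{d},{e},{f},{g},{b,c},{b,d},{b,f},{b,g},{c,d},{c,e},{c,f},{c,g},{d,e},{d,f},{f,g},{b,c,g},{b,d,f},{b,f,g},{c,d,e}}
  U2: {{a}} {{c},{f},{b,c},{b,f},{c,d},{c,e},{c,f},{c,g},{d,f},{f,g},{b,c,g},{b,d,f},{b,f,g},{c,d,e}}
  U3: {{c},{f},{b,c},{b,f},{c,d},{c,e},{c,f},{c,g},{d,f},{f,g},{b,c,g},{b,d,f},{b,f,g},{c,d,e}}
  U12: {{f},{b,f},{c,f},{d,f},{f,g},{b,d,f},{b,f,g}} {{b,c},{c,g},{b,c,g}} {{c,d},{c,e},{c,d,e}}
  U13: {{f},{b,f},{c,f},{d,f},{f,g},{b,d,f},{b,f,g}} {{b,c},{c,g},{b,c,g}} {{c,d},{c,e},{c,d,e}}
  U23: {{c},{f},{b,c},{b,f},{c,d},{c,e},{c,f},{c,g},{d,f},{f,g},{b,c,g},{b,d,f},{b,f,g},{c,d,e}}
  U123: {{f},{b,f},{c,f},{d,f},{f,g},{b,d,f},{b,f,g}} {{b,c},{c,g},{b,c,g}} {{c,d},{c,e},{c,d,e}}
C dims 4,7,3; δ0: rk 2, SNF 1^2; δ1: rk 3, SNF 1^3
Ȟ^0: (4−2)−0=2 ⇒ Z^2
Ȟ^1: (7−3)−2=2 ⇒ Z^2
Ȟ^2: (3−0)−3=0 ⇒ 0


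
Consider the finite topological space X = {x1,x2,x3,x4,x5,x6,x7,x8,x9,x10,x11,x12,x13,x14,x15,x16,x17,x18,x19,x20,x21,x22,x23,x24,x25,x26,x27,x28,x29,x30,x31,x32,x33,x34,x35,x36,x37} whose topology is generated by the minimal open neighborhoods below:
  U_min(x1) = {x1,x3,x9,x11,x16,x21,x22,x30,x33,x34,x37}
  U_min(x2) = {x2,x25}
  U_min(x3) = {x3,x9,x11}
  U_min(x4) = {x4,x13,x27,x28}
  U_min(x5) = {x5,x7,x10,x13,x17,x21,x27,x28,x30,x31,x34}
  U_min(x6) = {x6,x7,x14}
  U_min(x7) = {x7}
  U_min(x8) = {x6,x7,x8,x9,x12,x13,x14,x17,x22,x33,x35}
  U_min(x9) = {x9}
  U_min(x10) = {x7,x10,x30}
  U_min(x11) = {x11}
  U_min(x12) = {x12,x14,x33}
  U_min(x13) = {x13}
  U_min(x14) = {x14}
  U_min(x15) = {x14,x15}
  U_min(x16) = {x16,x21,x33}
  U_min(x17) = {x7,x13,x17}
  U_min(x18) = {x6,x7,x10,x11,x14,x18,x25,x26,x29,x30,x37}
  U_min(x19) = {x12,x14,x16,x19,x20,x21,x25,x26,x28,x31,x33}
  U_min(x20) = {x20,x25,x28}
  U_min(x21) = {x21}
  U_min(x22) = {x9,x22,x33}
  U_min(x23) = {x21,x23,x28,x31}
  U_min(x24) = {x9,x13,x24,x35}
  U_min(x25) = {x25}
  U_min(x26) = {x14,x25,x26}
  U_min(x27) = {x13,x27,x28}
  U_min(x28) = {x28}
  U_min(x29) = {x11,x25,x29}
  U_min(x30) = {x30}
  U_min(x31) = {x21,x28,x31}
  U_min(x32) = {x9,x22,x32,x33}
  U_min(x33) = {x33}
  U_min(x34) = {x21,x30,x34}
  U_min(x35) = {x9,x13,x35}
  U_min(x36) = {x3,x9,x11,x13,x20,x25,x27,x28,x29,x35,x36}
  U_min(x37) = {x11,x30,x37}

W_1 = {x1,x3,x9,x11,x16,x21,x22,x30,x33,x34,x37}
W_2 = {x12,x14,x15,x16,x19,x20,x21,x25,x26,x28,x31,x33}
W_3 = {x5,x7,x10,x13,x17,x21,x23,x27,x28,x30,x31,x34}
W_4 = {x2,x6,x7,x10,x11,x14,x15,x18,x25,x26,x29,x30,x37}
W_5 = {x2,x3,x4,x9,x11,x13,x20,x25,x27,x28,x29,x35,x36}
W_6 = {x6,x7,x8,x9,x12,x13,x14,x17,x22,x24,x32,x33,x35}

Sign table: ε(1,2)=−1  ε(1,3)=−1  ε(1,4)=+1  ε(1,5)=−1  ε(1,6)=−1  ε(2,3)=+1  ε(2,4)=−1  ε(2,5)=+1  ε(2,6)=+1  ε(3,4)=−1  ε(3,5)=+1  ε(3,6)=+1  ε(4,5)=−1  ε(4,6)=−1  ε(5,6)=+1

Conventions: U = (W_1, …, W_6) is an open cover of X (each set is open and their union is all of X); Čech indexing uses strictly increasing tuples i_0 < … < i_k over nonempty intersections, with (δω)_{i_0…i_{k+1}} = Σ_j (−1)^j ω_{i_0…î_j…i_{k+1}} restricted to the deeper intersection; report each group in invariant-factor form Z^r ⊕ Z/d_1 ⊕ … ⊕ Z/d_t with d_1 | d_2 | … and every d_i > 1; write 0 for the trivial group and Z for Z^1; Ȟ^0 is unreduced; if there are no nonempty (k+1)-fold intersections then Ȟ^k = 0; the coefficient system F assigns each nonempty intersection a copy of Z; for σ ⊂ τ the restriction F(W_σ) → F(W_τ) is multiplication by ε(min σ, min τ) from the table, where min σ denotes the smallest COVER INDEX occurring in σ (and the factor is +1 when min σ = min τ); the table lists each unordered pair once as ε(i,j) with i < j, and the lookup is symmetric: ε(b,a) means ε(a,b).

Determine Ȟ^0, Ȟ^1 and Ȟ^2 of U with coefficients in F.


Ȟ^0(U;F) ≅ Z, Ȟ^1(U;F) ≅ 0 and Ȟ^2(U;F) ≅ Z/2

cover nerve:
  W12={x16,x21,x33} W13={x21,x30,x34} W14={x11,x30,x37} W15={x3,x9,x11} W16={x9,x22,x33} W23={x21,x28,x31} W24={x14,x15,x25,x26} W25={x20,x25,x28} W26={x12,x14,x33} W34={x7,x10,x30} W35={x13,x27,x28} W36={x7,x13,x17} W45={x2,x11,x25,x29} W46={x6,x7,x14} W56={x9,x13,x35}
  W123={x21} W126={x33} W134={x30} W145={x11} W156={x9} W235={x28} W245={x25} W246={x14} W346={x7} W356={x13}
C dims 6,15,10; δ0: rk 5, SNF 1^5; δ1: rk 10, SNF 1^9·2
Ȟ^0: (6−5)−0=1 ⇒ Z
Ȟ^1: (15−10)−5=0 ⇒ 0
Ȟ^2: (10−0)−10=0 plus torsion [2] ⇒ Z/2


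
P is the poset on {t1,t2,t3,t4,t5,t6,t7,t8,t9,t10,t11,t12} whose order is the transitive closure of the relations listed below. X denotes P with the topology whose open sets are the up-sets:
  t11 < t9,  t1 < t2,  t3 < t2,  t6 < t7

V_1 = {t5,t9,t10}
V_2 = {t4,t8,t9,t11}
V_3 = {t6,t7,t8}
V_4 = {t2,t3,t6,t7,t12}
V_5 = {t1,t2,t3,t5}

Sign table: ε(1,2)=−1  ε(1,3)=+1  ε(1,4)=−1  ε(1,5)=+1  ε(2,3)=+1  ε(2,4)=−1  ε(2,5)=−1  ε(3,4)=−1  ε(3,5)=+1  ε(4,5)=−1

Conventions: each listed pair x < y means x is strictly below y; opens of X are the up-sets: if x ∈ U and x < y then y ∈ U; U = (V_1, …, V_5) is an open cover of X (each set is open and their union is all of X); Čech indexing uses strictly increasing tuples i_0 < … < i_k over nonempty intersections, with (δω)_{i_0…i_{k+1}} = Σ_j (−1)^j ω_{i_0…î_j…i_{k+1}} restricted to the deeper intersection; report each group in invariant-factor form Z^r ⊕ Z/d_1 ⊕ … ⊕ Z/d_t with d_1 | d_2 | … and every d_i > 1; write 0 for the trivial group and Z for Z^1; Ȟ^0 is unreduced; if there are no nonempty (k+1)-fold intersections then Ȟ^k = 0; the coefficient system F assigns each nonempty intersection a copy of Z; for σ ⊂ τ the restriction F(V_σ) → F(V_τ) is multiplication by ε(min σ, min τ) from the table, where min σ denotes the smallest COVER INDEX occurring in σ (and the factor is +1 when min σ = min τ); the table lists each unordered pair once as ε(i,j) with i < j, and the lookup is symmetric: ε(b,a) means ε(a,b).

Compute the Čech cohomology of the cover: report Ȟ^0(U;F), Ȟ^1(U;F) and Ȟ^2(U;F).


nerve of the cover:
  V12={t9} V15={t5} V23={t8} V34={t6,t7} V45={t2,t3}
C dims 5,5; δ0: rk 5, SNF 1^4·2
Ȟ^0 = (5 − 5) − 0 = 0, so Ȟ^0 ≅ 0
Ȟ^1 = (5 − 0) − 5 = 0 plus torsion [2], so Ȟ^1 ≅ Z/2
Ȟ^2 = (0 − 0) − 0 = 0, so Ȟ^2 ≅ 0

Ȟ^0(U;F) ≅ 0, Ȟ^1(U;F) ≅ Z/2 and Ȟ^2(U;F) ≅ 0


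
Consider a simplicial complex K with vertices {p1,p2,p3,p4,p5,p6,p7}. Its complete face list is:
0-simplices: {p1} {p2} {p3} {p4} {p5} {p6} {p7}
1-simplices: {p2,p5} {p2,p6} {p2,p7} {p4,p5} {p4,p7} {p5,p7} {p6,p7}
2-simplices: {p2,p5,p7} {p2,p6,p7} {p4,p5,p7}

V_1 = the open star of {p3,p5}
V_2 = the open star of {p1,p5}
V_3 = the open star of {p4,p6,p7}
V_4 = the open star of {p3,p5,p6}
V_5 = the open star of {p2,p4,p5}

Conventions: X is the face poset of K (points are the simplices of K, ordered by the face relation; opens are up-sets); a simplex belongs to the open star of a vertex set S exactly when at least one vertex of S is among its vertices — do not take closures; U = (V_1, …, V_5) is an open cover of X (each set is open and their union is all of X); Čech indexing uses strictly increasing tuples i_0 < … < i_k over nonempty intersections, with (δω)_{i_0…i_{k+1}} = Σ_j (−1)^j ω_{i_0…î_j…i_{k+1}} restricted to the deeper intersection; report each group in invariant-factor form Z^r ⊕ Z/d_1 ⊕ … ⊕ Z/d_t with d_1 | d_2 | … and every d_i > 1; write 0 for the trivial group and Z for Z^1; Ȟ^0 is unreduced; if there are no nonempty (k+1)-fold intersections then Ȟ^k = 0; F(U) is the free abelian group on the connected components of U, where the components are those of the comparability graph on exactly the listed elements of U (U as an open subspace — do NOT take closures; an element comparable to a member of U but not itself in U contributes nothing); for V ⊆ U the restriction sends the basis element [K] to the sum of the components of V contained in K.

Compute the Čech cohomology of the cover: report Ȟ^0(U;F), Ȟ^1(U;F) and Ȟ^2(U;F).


nerve simplices:
  V1={{p3},{p5},{p2,p5},{p4,p5},{p5,p7},{p2,p5,p7},{p4,p5,p7}} V2={{p1},{p5},{p2,p5},{p4,p5},{p5,p7},{p2,p5,p7},{p4,p5,p7}} V3={{p4},{p6},{p7},{p2,p6},{p2,p7},{p4,p5},{p4,p7},{p5,p7},{p6,p7},{p2,p5,p7},{p2,p6,p7},{p4,p5,p7}} V4={{p3},{p5},{p6},{p2,p5},{p2,p6},{p4,p5},{p5,p7},{p6,p7},{p2,p5,p7},{p2,p6,p7},{p4,p5,p7}} V5={{p2},{p4},{p5},{p2,p5},{p2,p6},{p2,p7},{p4,p5},{p4,p7},{p5,p7},{p2,p5,p7},{p2,p6,p7},{p4,p5,p7}}
  V12={{p5},{p2,p5},{p4,p5},{p5,p7},{p2,p5,p7},{p4,p5,p7}} V13={{p4,p5},{p5,p7},{p2,p5,p7},{p4,p5,p7}} V14={{p3},{p5},{p2,p5},{p4,p5},{p5,p7},{p2,p5,p7},{p4,p5,p7}} V15={{p5},{p2,p5},{p4,p5},{p5,p7},{p2,p5,p7},{p4,p5,p7}} V23={{p4,p5},{p5,p7},{p2,p5,p7},{p4,p5,p7}} V24={{p5},{p2,p5},{p4,p5},{p5,p7},{p2,p5,p7},{p4,p5,p7}} V25={{p5},{p2,p5},{p4,p5},{p5,p7},{p2,p5,p7},{p4,p5,p7}} V34={{p6},{p2,p6},{p4,p5},{p5,p7},{p6,p7},{p2,p5,p7},{p2,p6,p7},{p4,p5,p7}} V35={{p4},{p2,p6},{p2,p7},{p4,p5},{p4,p7},{p5,p7},{p2,p5,p7},{p2,p6,p7},{p4,p5,p7}} V45={{p5},{p2,p5},{p2,p6},{p4,p5},{p5,p7},{p2,p5,p7},{p2,p6,p7},{p4,p5,p7}}
  V123={{p4,p5},{p5,p7},{p2,p5,p7},{p4,p5,p7}} V124={{p5},{p2,p5},{p4,p5},{p5,p7},{p2,p5,p7},{p4,p5,p7}} V125={{p5},{p2,p5},{p4,p5},{p5,p7},{p2,p5,p7},{p4,p5,p7}} V134={{p4,p5},{p5,p7},{p2,p5,p7},{p4,p5,p7}} V135={{p4,p5},{p5,p7},{p2,p5,p7},{p4,p5,p7}} V145={{p5},{p2,p5},{p4,p5},{p5,p7},{p2,p5,p7},{p4,p5,p7}} V234={{p4,p5},{p5,p7},{p2,p5,p7},{p4,p5,p7}} V235={{p4,p5},{p5,p7},{p2,p5,p7},{p4,p5,p7}} V245={{p5},{p2,p5},{p4,p5},{p5,p7},{p2,p5,p7},{p4,p5,p7}} V345={{p2,p6},{p4,p5},{p5,p7},{p2,p5,p7},{p2,p6,p7},{p4,p5,p7}}
  V1234={{p4,p5},{p5,p7},{p2,p5,p7},{p4,p5,p7}} V1235={{p4,p5},{p5,p7},{p2,p5,p7},{p4,p5,p7}} V1245={{p5},{p2,p5},{p4,p5},{p5,p7},{p2,p5,p7},{p4,p5,p7}} V1345={{p4,p5},{p5,p7},{p2,p5,p7},{p4,p5,p7}} V2345={{p4,p5},{p5,p7},{p2,p5,p7},{p4,p5,p7}}
  V12345={{p4,p5},{p5,p7},{p2,p5,p7},{p4,p5,p7}}
components per intersection:
  V1: {{p3}} {{p5},{p2,p5},{p4,p5},{p5,p7},{p2,p5,p7},{p4,p5,p7}}
  V2: {{p1}} {{p5},{p2,p5},{p4,p5},{p5,p7},{p2,p5,p7},{p4,p5,p7}}
  V3: {{p4},{p6},{p7},{p2,p6},{p2,p7},{p4,p5},{p4,p7},{p5,p7},{p6,p7},{p2,p5,p7},{p2,p6,p7},{p4,p5,p7}}
  V4: {{p3}} {{p5},{p2,p5},{p4,p5},{p5,p7},{p2,p5,p7},{p4,p5,p7}} {{p6},{p2,p6},{p6,p7},{p2,p6,p7}}
  V5: {{p2},{p4},{p5},{p2,p5},{p2,p6},{p2,p7},{p4,p5},{p4,p7},{p5,p7},{p2,p5,p7},{p2,p6,p7},{p4,p5,p7}}
  V12: {{p5},{p2,p5},{p4,p5},{p5,p7},{p2,p5,p7},{p4,p5,p7}}
  V13: {{p4,p5},{p5,p7},{p2,p5,p7},{p4,p5,p7}}
  V14: {{p3}} {{p5},{p2,p5},{p4,p5},{p5,p7},{p2,p5,p7},{p4,p5,p7}}
  V15: {{p5},{p2,p5},{p4,p5},{p5,p7},{p2,p5,p7},{p4,p5,p7}}
  V23: {{p4,p5},{p5,p7},{p2,p5,p7},{p4,p5,p7}}
  V24: {{p5},{p2,p5},{p4,p5},{p5,p7},{p2,p5,p7},{p4,p5,p7}}
  V25: {{p5},{p2,p5},{p4,p5},{p5,p7},{p2,p5,p7},{p4,p5,p7}}
  V34: {{p6},{p2,p6},{p6,p7},{p2,p6,p7}} {{p4,p5},{p5,p7},{p2,p5,p7},{p4,p5,p7}}
  V35: {{p4},{p2,p6},{p2,p7},{p4,p5},{p4,p7},{p5,p7},{p2,p5,p7},{p2,p6,p7},{p4,p5,p7}}
  V45: {{p5},{p2,p5},{p4,p5},{p5,p7},{p2,p5,p7},{p4,p5,p7}} {{p2,p6},{p2,p6,p7}}
  V123: {{p4,p5},{p5,p7},{p2,p5,p7},{p4,p5,p7}}
  V124: {{p5},{p2,p5},{p4,p5},{p5,p7},{p2,p5,p7},{p4,p5,p7}}
  V125: {{p5},{p2,p5},{p4,p5},{p5,p7},{p2,p5,p7},{p4,p5,p7}}
  V134: {{p4,p5},{p5,p7},{p2,p5,p7},{p4,p5,p7}}
  V135: {{p4,p5},{p5,p7},{p2,p5,p7},{p4,p5,p7}}
  V145: {{p5},{p2,p5},{p4,p5},{p5,p7},{p2,p5,p7},{p4,p5,p7}}
  V234: {{p4,p5},{p5,p7},{p2,p5,p7},{p4,p5,p7}}
  V235: {{p4,p5},{p5,p7},{p2,p5,p7},{p4,p5,p7}}
  V245: {{p5},{p2,p5},{p4,p5},{p5,p7},{p2,p5,p7},{p4,p5,p7}}
  V345: {{p2,p6},{p2,p6,p7}} {{p4,p5},{p5,p7},{p2,p5,p7},{p4,p5,p7}}
  V1234: {{p4,p5},{p5,p7},{p2,p5,p7},{p4,p5,p7}}
  V1235: {{p4,p5},{p5,p7},{p2,p5,p7},{p4,p5,p7}}
  V1245: {{p5},{p2,p5},{p4,p5},{p5,p7},{p2,p5,p7},{p4,p5,p7}}
  V1345: {{p4,p5},{p5,p7},{p2,p5,p7},{p4,p5,p7}}
  V2345: {{p4,p5},{p5,p7},{p2,p5,p7},{p4,p5,p7}}
  V12345: {{p4,p5},{p5,p7},{p2,p5,p7},{p4,p5,p7}}
C dims 9,13,11,5; δ0: rk 6, SNF 1^6; δ1: rk 7, SNF 1^7; δ2: rk 4, SNF 1^4
degree 0: 9−6−0 = 3 → Ȟ^0 ≅ Z^3
degree 1: 13−7−6 = 0 → Ȟ^1 ≅ 0
degree 2: 11−4−7 = 0 → Ȟ^2 ≅ 0

Ȟ^0(U;F) ≅ Z^3,  Ȟ^1(U;F) ≅ 0,  Ȟ^2(U;F) ≅ 0


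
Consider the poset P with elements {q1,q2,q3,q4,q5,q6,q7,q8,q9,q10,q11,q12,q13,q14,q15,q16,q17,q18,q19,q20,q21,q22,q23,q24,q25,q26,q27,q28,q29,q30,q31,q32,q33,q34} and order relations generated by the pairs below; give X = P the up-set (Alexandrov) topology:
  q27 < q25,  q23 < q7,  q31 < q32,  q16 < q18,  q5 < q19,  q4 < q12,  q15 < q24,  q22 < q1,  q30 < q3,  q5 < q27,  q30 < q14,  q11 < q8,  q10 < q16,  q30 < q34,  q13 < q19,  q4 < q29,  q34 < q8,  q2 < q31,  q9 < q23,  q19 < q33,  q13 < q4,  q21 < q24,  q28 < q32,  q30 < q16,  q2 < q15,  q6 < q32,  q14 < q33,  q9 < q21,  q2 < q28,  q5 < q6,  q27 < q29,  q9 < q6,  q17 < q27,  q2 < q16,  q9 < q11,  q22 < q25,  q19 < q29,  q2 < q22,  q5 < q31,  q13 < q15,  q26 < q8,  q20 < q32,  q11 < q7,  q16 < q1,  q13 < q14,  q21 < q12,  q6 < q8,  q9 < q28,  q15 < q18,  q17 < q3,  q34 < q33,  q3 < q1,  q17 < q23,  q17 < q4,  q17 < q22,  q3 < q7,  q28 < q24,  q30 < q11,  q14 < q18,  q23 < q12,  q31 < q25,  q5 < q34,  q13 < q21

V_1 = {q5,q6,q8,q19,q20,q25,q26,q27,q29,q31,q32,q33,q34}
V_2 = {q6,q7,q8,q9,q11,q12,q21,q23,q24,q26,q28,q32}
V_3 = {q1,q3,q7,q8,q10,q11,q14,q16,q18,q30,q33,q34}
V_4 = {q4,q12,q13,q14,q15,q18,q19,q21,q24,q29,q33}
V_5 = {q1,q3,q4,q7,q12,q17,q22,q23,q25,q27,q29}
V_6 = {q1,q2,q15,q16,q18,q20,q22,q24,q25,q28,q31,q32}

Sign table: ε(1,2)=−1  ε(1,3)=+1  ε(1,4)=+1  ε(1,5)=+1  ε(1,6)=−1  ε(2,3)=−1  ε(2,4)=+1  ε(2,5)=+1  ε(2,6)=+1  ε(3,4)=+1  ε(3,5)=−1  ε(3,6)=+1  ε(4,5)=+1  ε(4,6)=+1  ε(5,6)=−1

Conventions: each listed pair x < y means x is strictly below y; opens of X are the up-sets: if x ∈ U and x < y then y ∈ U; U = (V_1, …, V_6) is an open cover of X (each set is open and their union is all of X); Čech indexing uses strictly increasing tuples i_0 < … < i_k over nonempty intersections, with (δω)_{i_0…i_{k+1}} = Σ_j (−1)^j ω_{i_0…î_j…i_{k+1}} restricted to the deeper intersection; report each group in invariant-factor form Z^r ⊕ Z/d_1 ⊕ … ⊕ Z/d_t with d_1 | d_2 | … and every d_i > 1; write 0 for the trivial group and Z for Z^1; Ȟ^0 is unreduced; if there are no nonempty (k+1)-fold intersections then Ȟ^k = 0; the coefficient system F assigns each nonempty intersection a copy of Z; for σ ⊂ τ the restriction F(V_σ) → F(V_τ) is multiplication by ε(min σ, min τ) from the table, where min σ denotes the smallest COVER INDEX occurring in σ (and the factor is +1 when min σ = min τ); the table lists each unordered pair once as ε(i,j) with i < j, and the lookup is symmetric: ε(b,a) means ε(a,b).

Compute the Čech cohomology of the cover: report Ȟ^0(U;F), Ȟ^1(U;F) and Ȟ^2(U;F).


intersection data:
  V12={q6,q8,q26,q32} V13={q8,q33,q34} V14={q19,q29,q33} V15={q25,q27,q29} V16={q20,q25,q31,q32} V23={q7,q8,q11} V24={q12,q21,q24} V25={q7,q12,q23} V26={q24,q28,q32} V34={q14,q18,q33} V35={q1,q3,q7} V36={q1,q16,q18} V45={q4,q12,q29} V46={q15,q18,q24} V56={q1,q22,q25}
  V123={q8} V126={q32} V134={q33} V145={q29} V156={q25} V235={q7} V245={q12} V246={q24} V346={q18} V356={q1}
C dims 6,15,10; δ0: rk 6, SNF 1^5·2; δ1: rk 9, SNF 1^9
Ȟ^0 = (6 − 6) − 0 = 0, so Ȟ^0 ≅ 0
Ȟ^1 = (15 − 9) − 6 = 0 plus torsion [2], so Ȟ^1 ≅ Z/2
Ȟ^2 = (10 − 0) − 9 = 1, so Ȟ^2 ≅ Z

Ȟ^0 ≅ 0,  Ȟ^1 ≅ Z/2,  Ȟ^2 ≅ Z


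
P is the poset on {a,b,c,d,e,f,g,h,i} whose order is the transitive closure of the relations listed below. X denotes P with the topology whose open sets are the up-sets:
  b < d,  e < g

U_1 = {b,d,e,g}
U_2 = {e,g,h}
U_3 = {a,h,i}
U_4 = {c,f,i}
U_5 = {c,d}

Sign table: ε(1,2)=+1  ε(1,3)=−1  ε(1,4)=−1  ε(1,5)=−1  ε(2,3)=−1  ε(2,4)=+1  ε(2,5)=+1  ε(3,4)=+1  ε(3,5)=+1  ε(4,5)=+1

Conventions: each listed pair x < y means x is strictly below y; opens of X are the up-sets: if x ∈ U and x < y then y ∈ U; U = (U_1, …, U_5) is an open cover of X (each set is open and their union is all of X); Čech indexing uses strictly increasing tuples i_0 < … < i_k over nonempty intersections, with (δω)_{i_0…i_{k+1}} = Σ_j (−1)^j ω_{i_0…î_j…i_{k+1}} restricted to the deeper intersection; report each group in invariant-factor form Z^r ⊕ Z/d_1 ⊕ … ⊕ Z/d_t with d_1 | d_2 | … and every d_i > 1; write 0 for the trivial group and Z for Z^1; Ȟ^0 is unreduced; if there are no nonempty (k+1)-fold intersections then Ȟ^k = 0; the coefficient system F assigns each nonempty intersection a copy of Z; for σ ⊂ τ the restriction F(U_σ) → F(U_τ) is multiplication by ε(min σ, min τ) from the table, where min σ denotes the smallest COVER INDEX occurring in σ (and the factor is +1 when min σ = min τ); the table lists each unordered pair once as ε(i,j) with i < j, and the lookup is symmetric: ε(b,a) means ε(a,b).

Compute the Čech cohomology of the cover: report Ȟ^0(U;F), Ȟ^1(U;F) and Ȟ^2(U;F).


Ȟ^0 = Z,  Ȟ^1 = Z,  Ȟ^2 = 0

nerve simplices:
  U12={e,g} U15={d} U23={h} U34={i} U45={c}
C dims 5,5; δ0: rk 4, SNF 1^4
degree 0: 5−4−0 = 1 → Ȟ^0 ≅ Z
degree 1: 5−0−4 = 1 → Ȟ^1 ≅ Z
degree 2: 0−0−0 = 0 → Ȟ^2 ≅ 0


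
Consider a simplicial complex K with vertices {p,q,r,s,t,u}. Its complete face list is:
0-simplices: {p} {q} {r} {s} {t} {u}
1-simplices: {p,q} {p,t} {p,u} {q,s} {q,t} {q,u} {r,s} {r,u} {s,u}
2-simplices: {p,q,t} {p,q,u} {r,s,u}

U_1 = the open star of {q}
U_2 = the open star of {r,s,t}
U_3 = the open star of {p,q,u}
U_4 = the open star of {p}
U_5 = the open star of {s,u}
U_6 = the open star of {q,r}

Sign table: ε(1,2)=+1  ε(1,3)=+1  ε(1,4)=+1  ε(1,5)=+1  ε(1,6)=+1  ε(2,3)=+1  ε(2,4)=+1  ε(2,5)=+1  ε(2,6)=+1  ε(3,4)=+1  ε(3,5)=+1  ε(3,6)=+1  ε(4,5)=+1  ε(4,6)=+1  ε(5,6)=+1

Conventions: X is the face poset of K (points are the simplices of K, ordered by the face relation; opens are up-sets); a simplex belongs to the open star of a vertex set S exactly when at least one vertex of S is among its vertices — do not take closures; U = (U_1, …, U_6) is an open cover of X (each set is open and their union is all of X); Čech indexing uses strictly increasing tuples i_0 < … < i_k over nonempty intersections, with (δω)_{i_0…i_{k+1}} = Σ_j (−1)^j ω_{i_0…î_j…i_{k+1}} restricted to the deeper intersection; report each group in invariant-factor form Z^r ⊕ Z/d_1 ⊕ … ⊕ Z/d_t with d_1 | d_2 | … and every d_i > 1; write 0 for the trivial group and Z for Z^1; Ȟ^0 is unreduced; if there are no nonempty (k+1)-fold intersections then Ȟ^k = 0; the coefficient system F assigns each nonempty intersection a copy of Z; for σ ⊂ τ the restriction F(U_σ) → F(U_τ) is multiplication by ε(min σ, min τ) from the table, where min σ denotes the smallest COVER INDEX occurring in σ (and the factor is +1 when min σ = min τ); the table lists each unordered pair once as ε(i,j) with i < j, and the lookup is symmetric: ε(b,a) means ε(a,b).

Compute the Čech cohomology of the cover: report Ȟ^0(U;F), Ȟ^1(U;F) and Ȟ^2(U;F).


nerve simplices:
  U1={{q},{p,q},{q,s},{q,t},{q,u},{p,q,t},{p,q,u}} U2={{r},{s},{t},{p,t},{q,s},{q,t},{r,s},{r,u},{s,u},{p,q,t},{r,s,u}} U3={{p},{q},{u},{p,q},{p,t},{p,u},{q,s},{q,t},{q,u},{r,u},{s,u},{p,q,t},{p,q,u},{r,s,u}} U4={{p},{p,q},{p,t},{p,u},{p,q,t},{p,q,u}} U5={{s},{u},{p,u},{q,s},{q,u},{r,s},{r,u},{s,u},{p,q,u},{r,s,u}} U6={{q},{r},{p,q},{q,s},{q,t},{q,u},{r,s},{r,u},{p,q,t},{p,q,u},{r,s,u}}
  U12={{q,s},{q,t},{p,q,t}} U13={{q},{p,q},{q,s},{q,t},{q,u},{p,q,t},{p,q,u}} U14={{p,q},{p,q,t},{p,q,u}} U15={{q,s},{q,u},{p,q,u}} U16={{q},{p,q},{q,s},{q,t},{q,u},{p,q,t},{p,q,u}} U23={{p,t},{q,s},{q,t},{r,u},{s,u},{p,q,t},{r,s,u}} U24={{p,t},{p,q,t}} U25={{s},{q,s},{r,s},{r,u},{s,u},{r,s,u}} U26={{r},{q,s},{q,t},{r,s},{r,u},{p,q,t},{r,s,u}} U34={{p},{p,q},{p,t},{p,u},{p,q,t},{p,q,u}} U35={{u},{p,u},{q,s},{q,u},{r,u},{s,u},{p,q,u},{r,s,u}} U36={{q},{p,q},{q,s},{q,t},{q,u},{r,u},{p,q,t},{p,q,u},{r,s,u}} U45={{p,u},{p,q,u}} U46={{p,q},{p,q,t},{p,q,u}} U56={{q,s},{q,u},{r,s},{r,u},{p,q,u},{r,s,u}}
  U123={{q,s},{q,t},{p,q,t}} U124={{p,q,t}} U125={{q,s}} U126={{q,s},{q,t},{p,q,t}} U134={{p,q},{p,q,t},{p,q,u}} U135={{q,s},{q,u},{p,q,u}} U136={{q},{p,q},{q,s},{q,t},{q,u},{p,q,t},{p,q,u}} U145={{p,q,u}} U146={{p,q},{p,q,t},{p,q,u}} U156={{q,s},{q,u},{p,q,u}} U234={{p,t},{p,q,t}} U235={{q,s},{r,u},{s,u},{r,s,u}} U236={{q,s},{q,t},{r,u},{p,q,t},{r,s,u}} U246={{p,q,t}} U256={{q,s},{r,s},{r,u},{r,s,u}} U345={{p,u},{p,q,u}} U346={{p,q},{p,q,t},{p,q,u}} U356={{q,s},{q,u},{r,u},{p,q,u},{r,s,u}} U456={{p,q,u}}
  U1234={{p,q,t}} U1235={{q,s}} U1236={{q,s},{q,t},{p,q,t}} U1246={{p,q,t}} U1256={{q,s}} U1345={{p,q,u}} U1346={{p,q},{p,q,t},{p,q,u}} U1356={{q,s},{q,u},{p,q,u}} U1456={{p,q,u}} U2346={{p,q,t}} U2356={{q,s},{r,u},{r,s,u}} U3456={{p,q,u}}
  U12346={{p,q,t}} U12356={{q,s}} U13456={{p,q,u}}
C dims 6,15,19,12; δ0: rk 5, SNF 1^5; δ1: rk 10, SNF 1^10; δ2: rk 9, SNF 1^9
degree 0: 6−5−0 = 1 → Ȟ^0 ≅ Z
degree 1: 15−10−5 = 0 → Ȟ^1 ≅ 0
degree 2: 19−9−10 = 0 → Ȟ^2 ≅ 0

Ȟ^0 = Z, Ȟ^1 = 0 and Ȟ^2 = 0


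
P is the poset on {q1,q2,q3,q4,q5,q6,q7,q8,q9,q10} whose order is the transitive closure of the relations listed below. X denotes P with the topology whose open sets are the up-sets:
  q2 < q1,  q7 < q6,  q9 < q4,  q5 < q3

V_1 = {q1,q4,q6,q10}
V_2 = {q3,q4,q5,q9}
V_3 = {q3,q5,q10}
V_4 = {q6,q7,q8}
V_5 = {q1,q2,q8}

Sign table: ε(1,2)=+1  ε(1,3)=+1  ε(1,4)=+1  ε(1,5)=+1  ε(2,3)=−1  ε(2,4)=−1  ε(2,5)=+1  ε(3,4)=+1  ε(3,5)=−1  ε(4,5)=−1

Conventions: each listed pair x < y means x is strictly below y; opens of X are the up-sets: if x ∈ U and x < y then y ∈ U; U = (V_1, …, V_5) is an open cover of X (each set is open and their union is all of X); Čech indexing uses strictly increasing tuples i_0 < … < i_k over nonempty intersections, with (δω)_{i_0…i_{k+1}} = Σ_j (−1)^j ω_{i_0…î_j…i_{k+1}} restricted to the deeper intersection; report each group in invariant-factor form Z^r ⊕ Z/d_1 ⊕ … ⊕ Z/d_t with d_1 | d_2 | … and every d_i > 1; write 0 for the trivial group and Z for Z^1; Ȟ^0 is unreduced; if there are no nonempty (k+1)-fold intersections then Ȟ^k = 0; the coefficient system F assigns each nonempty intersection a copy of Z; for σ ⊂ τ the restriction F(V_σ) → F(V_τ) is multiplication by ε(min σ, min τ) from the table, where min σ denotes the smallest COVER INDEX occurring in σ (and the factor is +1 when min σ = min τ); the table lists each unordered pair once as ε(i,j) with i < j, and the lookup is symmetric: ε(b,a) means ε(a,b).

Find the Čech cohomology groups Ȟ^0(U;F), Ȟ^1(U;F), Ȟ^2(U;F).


nerve simplices:
  V12={q4} V13={q10} V14={q6} V15={q1} V23={q3,q5} V45={q8}
C dims 5,6; δ0: rk 5, SNF 1^4·2
degree 0: 5−5−0 = 0 → Ȟ^0 ≅ 0
degree 1: 6−0−5 = 1 plus torsion [2] → Ȟ^1 ≅ Z ⊕ Z/2
degree 2: 0−0−0 = 0 → Ȟ^2 ≅ 0

Ȟ^0 ≅ 0; Ȟ^1 ≅ Z ⊕ Z/2; Ȟ^2 ≅ 0


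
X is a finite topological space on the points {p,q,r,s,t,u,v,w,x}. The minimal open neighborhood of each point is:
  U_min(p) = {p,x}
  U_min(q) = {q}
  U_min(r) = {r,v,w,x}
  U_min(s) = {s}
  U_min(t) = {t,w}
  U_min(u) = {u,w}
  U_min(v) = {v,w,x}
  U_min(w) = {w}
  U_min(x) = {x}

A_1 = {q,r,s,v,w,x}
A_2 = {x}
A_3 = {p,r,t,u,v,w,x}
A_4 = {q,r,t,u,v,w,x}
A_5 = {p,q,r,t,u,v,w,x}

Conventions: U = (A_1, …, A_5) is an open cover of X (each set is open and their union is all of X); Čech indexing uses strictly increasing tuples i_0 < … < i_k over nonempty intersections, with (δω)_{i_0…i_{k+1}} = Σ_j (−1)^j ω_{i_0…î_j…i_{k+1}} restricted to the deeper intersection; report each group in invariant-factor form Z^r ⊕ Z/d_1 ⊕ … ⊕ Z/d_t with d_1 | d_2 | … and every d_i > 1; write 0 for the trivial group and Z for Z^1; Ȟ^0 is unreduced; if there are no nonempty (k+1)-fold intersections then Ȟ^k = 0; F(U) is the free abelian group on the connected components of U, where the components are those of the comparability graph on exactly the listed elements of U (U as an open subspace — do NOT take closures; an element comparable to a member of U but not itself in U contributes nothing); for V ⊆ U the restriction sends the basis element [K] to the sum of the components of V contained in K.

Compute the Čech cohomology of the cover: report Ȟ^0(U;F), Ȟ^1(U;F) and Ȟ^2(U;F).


cover nerve:
  A12={x} A13={r,v,w,x} A14={q,r,v,w,x} A15={q,r,v,w,x} A23={x} A24={x} A25={x} A34={r,t,u,v,w,x} A35={p,r,t,u,v,w,x} A45={q,r,t,u,v,w,x}
  A123={x} A124={x} A125={x} A134={r,v,w,x} A135={r,v,w,x} A145={q,r,v,w,x} A234={x} A235={x} A245={x} A345={r,t,u,v,w,x}
  A1234={x} A1235={x} A1245={x} A1345={r,v,w,x} A2345={x}
  A12345={x}
components per intersection:
  A1: {q} {r,v,w,x} {s}
  A2: {x}
  A3: {p,r,t,u,v,w,x}
  A4: {q} {r,t,u,v,w,x}
  A5: {p,r,t,u,v,w,x} {q}
  A12: {x}
  A13: {r,v,w,x}
  A14: {q} {r,v,w,x}
  A15: {q} {r,v,w,x}
  A23: {x}
  A24: {x}
  A25: {x}
  A34: {r,t,u,v,w,x}
  A35: {p,r,t,u,v,w,x}
  A45: {q} {r,t,u,v,w,x}
  A123: {x}
  A124: {x}
  A125: {x}
  A134: {r,v,w,x}
  A135: {r,v,w,x}
  A145: {q} {r,v,w,x}
  A234: {x}
  A235: {x}
  A245: {x}
  A345: {r,t,u,v,w,x}
  A1234: {x}
  A1235: {x}
  A1245: {x}
  A1345: {r,v,w,x}
  A2345: {x}
  A12345: {x}
C dims 9,13,11,5; δ0: rk 6, SNF 1^6; δ1: rk 7, SNF 1^7; δ2: rk 4, SNF 1^4
Ȟ^0: (9−6)−0=3 ⇒ Z^3
Ȟ^1: (13−7)−6=0 ⇒ 0
Ȟ^2: (11−4)−7=0 ⇒ 0

Ȟ^0 ≅ Z^3, Ȟ^1 ≅ 0, Ȟ^2 ≅ 0


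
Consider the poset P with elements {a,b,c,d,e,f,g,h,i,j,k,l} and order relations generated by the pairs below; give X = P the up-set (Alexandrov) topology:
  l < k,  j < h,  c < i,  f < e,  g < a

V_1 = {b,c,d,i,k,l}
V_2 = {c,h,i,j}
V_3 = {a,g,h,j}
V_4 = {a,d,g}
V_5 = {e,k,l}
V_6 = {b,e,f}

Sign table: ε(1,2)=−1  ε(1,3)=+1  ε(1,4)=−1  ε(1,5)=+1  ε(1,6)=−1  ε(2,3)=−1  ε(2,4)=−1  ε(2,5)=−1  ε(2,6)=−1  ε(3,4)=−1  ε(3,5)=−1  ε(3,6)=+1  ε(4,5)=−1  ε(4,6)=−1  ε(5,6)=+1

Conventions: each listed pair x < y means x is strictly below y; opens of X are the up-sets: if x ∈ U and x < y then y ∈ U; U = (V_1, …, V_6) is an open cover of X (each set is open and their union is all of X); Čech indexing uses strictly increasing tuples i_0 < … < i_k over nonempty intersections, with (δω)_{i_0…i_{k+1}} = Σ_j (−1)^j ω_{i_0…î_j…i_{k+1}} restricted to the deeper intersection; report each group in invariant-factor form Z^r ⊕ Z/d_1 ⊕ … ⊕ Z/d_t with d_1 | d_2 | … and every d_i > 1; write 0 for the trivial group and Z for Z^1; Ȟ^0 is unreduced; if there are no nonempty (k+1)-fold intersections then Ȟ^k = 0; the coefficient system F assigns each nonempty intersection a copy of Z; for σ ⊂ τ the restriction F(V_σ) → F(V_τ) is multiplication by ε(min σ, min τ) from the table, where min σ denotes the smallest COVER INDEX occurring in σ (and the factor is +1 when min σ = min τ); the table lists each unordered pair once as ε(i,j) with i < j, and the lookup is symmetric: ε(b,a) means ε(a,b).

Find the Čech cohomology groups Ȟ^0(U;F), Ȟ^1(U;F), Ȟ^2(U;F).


nerve of the cover:
  V12={c,i} V14={d} V15={k,l} V16={b} V23={h,j} V34={a,g} V56={e}
C dims 6,7; δ0: rk 6, SNF 1^5·2
Ȟ^0 = (6 − 6) − 0 = 0, so Ȟ^0 ≅ 0
Ȟ^1 = (7 − 0) − 6 = 1 plus torsion [2], so Ȟ^1 ≅ Z ⊕ Z/2
Ȟ^2 = (0 − 0) − 0 = 0, so Ȟ^2 ≅ 0

Ȟ^0 = 0,  Ȟ^1 = Z ⊕ Z/2,  Ȟ^2 = 0


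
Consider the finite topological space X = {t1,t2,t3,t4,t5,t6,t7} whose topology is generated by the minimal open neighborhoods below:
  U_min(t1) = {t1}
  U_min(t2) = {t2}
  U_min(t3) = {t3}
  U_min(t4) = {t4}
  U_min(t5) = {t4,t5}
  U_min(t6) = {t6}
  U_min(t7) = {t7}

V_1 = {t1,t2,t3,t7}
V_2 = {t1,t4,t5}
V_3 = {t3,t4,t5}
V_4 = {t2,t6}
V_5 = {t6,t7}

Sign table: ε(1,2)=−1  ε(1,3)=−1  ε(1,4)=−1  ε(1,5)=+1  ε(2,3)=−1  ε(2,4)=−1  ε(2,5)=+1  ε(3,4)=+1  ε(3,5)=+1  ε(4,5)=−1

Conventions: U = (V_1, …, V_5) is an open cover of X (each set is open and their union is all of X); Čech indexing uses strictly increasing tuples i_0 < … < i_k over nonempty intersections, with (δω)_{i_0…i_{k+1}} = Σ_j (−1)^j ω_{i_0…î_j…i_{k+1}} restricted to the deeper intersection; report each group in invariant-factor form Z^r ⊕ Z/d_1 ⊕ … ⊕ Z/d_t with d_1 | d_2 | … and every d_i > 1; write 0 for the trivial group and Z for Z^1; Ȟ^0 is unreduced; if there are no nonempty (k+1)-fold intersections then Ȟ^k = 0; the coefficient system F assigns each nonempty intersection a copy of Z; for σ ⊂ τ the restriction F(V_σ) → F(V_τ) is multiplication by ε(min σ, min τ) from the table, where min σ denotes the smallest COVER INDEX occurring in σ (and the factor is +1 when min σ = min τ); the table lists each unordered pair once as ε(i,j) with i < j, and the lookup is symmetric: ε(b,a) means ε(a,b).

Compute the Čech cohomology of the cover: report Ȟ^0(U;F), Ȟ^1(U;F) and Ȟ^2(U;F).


cover nerve:
  V12={t1} V13={t3} V14={t2} V15={t7} V23={t4,t5} V45={t6}
C dims 5,6; δ0: rk 5, SNF 1^4·2
Ȟ^0: (5−5)−0=0 ⇒ 0
Ȟ^1: (6−0)−5=1 plus torsion [2] ⇒ Z ⊕ Z/2
Ȟ^2: (0−0)−0=0 ⇒ 0

Ȟ^0 ≅ 0,  Ȟ^1 ≅ Z ⊕ Z/2,  Ȟ^2 ≅ 0


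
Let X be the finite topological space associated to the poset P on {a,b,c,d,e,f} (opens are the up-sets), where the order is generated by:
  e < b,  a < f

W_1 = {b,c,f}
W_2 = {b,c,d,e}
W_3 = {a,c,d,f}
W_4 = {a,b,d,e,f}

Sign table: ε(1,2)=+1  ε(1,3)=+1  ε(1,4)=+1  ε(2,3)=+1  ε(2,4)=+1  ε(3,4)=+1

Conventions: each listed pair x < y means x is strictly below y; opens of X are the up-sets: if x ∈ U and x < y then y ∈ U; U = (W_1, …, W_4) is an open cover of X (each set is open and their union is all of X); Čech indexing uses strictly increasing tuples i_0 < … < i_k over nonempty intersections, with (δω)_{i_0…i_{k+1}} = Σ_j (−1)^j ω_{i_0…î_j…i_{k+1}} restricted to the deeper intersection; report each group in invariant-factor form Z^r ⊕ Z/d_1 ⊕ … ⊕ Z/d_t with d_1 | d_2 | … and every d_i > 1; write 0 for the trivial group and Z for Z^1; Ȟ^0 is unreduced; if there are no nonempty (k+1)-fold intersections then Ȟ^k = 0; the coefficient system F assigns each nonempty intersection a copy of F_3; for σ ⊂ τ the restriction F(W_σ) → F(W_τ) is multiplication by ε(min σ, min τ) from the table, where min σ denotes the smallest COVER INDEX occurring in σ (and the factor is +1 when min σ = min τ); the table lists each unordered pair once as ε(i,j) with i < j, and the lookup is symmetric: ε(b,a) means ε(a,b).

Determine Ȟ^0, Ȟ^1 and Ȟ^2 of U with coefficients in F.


nerve simplices:
  W12={b,c} W13={c,f} W14={b,f} W23={c,d} W24={b,d,e} W34={a,d,f}
  W123={c} W124={b} W134={f} W234={d}
C dims 4,6,4; δ0: rk_F3 3; δ1: rk_F3 3
degree 0: 4−3−0 = 1 → Ȟ^0 ≅ Z/3
degree 1: 6−3−3 = 0 → Ȟ^1 ≅ 0
degree 2: 4−0−3 = 1 → Ȟ^2 ≅ Z/3

Ȟ^0 = Z/3; Ȟ^1 = 0; Ȟ^2 = Z/3


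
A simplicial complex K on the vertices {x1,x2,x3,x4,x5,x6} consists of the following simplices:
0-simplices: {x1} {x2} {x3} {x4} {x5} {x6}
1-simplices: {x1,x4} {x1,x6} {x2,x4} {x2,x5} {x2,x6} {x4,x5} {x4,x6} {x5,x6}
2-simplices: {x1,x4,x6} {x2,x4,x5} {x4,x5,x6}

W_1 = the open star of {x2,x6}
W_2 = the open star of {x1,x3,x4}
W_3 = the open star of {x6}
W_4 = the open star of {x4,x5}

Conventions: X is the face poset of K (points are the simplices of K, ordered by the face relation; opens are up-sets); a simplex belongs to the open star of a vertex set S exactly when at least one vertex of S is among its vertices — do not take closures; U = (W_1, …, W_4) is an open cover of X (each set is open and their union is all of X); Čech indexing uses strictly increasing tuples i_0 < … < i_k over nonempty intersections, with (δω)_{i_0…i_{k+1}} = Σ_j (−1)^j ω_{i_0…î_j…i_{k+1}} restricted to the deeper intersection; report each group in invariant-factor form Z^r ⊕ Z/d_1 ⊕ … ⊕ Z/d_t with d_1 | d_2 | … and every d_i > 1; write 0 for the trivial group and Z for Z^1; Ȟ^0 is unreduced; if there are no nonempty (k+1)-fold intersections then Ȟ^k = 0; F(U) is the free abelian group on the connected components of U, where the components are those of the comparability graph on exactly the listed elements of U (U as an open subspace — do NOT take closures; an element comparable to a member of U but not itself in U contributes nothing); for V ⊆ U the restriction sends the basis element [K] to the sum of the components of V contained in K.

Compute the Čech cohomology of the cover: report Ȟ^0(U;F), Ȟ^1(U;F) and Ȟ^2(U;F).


nonempty overlaps:
  W1={{x2},{x6},{x1,x6},{x2,x4},{x2,x5},{x2,x6},{x4,x6},{x5,x6},{x1,x4,x6},{x2,x4,x5},{x4,x5,x6}} W2={{x1},{x3},{x4},{x1,x4},{x1,x6},{x2,x4},{x4,x5},{x4,x6},{x1,x4,x6},{x2,x4,x5},{x4,x5,x6}} W3={{x6},{x1,x6},{x2,x6},{x4,x6},{x5,x6},{x1,x4,x6},{x4,x5,x6}} W4={{x4},{x5},{x1,x4},{x2,x4},{x2,x5},{x4,x5},{x4,x6},{x5,x6},{x1,x4,x6},{x2,x4,x5},{x4,x5,x6}}
  W12={{x1,x6},{x2,x4},{x4,x6},{x1,x4,x6},{x2,x4,x5},{x4,x5,x6}} W13={{x6},{x1,x6},{x2,x6},{x4,x6},{x5,x6},{x1,x4,x6},{x4,x5,x6}} W14={{x2,x4},{x2,x5},{x4,x6},{x5,x6},{x1,x4,x6},{x2,x4,x5},{x4,x5,x6}} W23={{x1,x6},{x4,x6},{x1,x4,x6},{x4,x5,x6}} W24={{x4},{x1,x4},{x2,x4},{x4,x5},{x4,x6},{x1,x4,x6},{x2,x4,x5},{x4,x5,x6}} W34={{x4,x6},{x5,x6},{x1,x4,x6},{x4,x5,x6}}
  W123={{x1,x6},{x4,x6},{x1,x4,x6},{x4,x5,x6}} W124={{x2,x4},{x4,x6},{x1,x4,x6},{x2,x4,x5},{x4,x5,x6}} W134={{x4,x6},{x5,x6},{x1,x4,x6},{x4,x5,x6}} W234={{x4,x6},{x1,x4,x6},{x4,x5,x6}}
  W1234={{x4,x6},{x1,x4,x6},{x4,x5,x6}}
components per intersection:
  W1: {{x2},{x6},{x1,x6},{x2,x4},{x2,x5},{x2,x6},{x4,x6},{x5,x6},{x1,x4,x6},{x2,x4,x5},{x4,x5,x6}}
  W2: {{x1},{x4},{x1,x4},{x1,x6},{x2,x4},{x4,x5},{x4,x6},{x1,x4,x6},{x2,x4,x5},{x4,x5,x6}} {{x3}}
  W3: {{x6},{x1,x6},{x2,x6},{x4,x6},{x5,x6},{x1,x4,x6},{x4,x5,x6}}
  W4: {{x4},{x5},{x1,x4},{x2,x4},{x2,x5},{x4,x5},{x4,x6},{x5,x6},{x1,x4,x6},{x2,x4,x5},{x4,x5,x6}}
  W12: {{x1,x6},{x4,x6},{x1,x4,x6},{x4,x5,x6}} {{x2,x4},{x2,x4,x5}}
  W13: {{x6},{x1,x6},{x2,x6},{x4,x6},{x5,x6},{x1,x4,x6},{x4,x5,x6}}
  W14: {{x2,x4},{x2,x5},{x2,x4,x5}} {{x4,x6},{x5,x6},{x1,x4,x6},{x4,x5,x6}}
  W23: {{x1,x6},{x4,x6},{x1,x4,x6},{x4,x5,x6}}
  W24: {{x4},{x1,x4},{x2,x4},{x4,x5},{x4,x6},{x1,x4,x6},{x2,x4,x5},{x4,x5,x6}}
  W34: {{x4,x6},{x5,x6},{x1,x4,x6},{x4,x5,x6}}
  W123: {{x1,x6},{x4,x6},{x1,x4,x6},{x4,x5,x6}}
  W124: {{x2,x4},{x2,x4,x5}} {{x4,x6},{x1,x4,x6},{x4,x5,x6}}
  W134: {{x4,x6},{x5,x6},{x1,x4,x6},{x4,x5,x6}}
  W234: {{x4,x6},{x1,x4,x6},{x4,x5,x6}}
  W1234: {{x4,x6},{x1,x4,x6},{x4,x5,x6}}
C dims 5,8,5,1; δ0: rk 3, SNF 1^3; δ1: rk 4, SNF 1^4; δ2: rk 1, SNF 1^1
degree 0: 5−3−0 = 2 → Ȟ^0 ≅ Z^2
degree 1: 8−4−3 = 1 → Ȟ^1 ≅ Z
degree 2: 5−1−4 = 0 → Ȟ^2 ≅ 0

Ȟ^0(U;F) ≅ Z^2, Ȟ^1(U;F) ≅ Z and Ȟ^2(U;F) ≅ 0


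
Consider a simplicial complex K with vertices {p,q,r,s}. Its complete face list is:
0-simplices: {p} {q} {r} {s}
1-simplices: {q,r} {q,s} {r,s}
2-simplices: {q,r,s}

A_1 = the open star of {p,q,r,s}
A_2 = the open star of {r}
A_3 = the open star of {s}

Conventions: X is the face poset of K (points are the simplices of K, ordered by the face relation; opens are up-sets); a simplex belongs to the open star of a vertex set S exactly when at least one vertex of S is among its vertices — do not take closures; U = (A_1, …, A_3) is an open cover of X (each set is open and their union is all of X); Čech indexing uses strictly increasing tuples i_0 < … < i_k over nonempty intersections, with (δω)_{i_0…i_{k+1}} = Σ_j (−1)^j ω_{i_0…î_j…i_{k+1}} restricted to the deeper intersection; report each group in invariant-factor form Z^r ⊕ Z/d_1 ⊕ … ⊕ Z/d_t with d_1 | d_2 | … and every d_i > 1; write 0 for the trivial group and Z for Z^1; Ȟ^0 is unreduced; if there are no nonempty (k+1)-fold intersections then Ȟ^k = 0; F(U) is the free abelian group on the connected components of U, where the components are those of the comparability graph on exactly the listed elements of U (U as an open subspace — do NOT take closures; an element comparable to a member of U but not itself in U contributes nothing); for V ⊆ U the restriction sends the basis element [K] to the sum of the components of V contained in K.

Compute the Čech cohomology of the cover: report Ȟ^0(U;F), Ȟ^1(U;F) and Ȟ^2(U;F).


Ȟ^0 ≅ Z^2, Ȟ^1 ≅ 0 and Ȟ^2 ≅ 0

nonempty intersections:
  A1={{p},{q},{r},{s},{q,r},{q,s},{r,s},{q,r,s}} A2={{r},{q,r},{r,s},{q,r,s}} A3={{s},{q,s},{r,s},{q,r,s}}
  A12={{r},{q,r},{r,s},{q,r,s}} A13={{s},{q,s},{r,s},{q,r,s}} A23={{r,s},{q,r,s}}
  A123={{r,s},{q,r,s}}
components per intersection:
  A1: {{p}} {{q},{r},{s},{q,r},{q,s},{r,s},{q,r,s}}
  A2: {{r},{q,r},{r,s},{q,r,s}}
  A3: {{s},{q,s},{r,s},{q,r,s}}
  A12: {{r},{q,r},{r,s},{q,r,s}}
  A13: {{s},{q,s},{r,s},{q,r,s}}
  A23: {{r,s},{q,r,s}}
  A123: {{r,s},{q,r,s}}
C dims 4,3,1; δ0: rk 2, SNF 1^2; δ1: rk 1, SNF 1^1
Ȟ^0: (4−2)−0=2 ⇒ Z^2
Ȟ^1: (3−1)−2=0 ⇒ 0
Ȟ^2: (1−0)−1=0 ⇒ 0
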